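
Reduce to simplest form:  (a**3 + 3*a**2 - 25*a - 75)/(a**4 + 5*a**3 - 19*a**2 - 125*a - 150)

1/(a + 2)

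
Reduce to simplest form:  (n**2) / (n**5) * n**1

Quotient: (n**-3)
Multiply by n**1: add exponents.

n**(-2)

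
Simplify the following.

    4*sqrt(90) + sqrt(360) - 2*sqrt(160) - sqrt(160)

6*sqrt(10)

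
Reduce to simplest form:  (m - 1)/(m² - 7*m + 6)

Factor: m² - 7*m + 6 = (m - 6)·(m - 1)
Cancel the common factor (m - 1).

1/(m - 6)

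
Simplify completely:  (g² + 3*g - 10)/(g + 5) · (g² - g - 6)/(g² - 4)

g - 3

Factor: g² + 3*g - 10 = (g - 2)·(g + 5);  g² - g - 6 = (g + 2)·(g - 3);  g² - 4 = (g - 2)·(g + 2)
Cancel the common factors (g - 2), (g + 2), (g + 5).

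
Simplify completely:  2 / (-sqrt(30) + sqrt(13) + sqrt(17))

(13*sqrt(17) + 17*sqrt(13) + sqrt(6630))/221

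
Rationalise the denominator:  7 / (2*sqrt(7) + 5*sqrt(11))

(-14*sqrt(7) + 35*sqrt(11))/247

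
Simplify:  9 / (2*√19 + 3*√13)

Multiply numerator and denominator by -3*√13 + 2*√19.
Denominator becomes -41; numerator becomes -27*√13 + 18*√19.

(-18*√19 + 27*√13)/41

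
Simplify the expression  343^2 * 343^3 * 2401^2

7^23

343^2 = 7^6; 343^3 = 7^9; 2401^2 = 7^8
Combine exponents: 7^23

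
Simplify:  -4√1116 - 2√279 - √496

-34*√31

4√1116 = 24*√31; 2√279 = 6*√31; √496 = 4*√31
Combine: (-24 - 6 - 4)·√31 = -34*√31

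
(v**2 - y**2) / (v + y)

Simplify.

v - y

Factor v**2 - y**2 and cancel (v + y).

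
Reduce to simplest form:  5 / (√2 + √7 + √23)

Group as (√2 + √7) + √23; multiply by (√2 + √7) - √23, then rationalise the remaining surd.

(-9*√7 - 14*√2 + √322 + 7*√23)/14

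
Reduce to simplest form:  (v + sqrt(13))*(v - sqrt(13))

v^2 - 13

Product of conjugates: (P+Q)(P-Q) = P^2 - Q^2.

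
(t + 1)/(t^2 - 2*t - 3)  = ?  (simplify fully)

1/(t - 3)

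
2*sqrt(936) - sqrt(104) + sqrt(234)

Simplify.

13*sqrt(26)

2*sqrt(936) = 12*sqrt(26); sqrt(104) = 2*sqrt(26); sqrt(234) = 3*sqrt(26)
Combine: (12 - 2 + 3)·sqrt(26) = 13*sqrt(26)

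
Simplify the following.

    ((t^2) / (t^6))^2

Inside the bracket: (t^-4)
Raise to the power 2: (t^-8)

t^(-8)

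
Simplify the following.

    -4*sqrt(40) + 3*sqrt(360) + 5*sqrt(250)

35*sqrt(10)

4*sqrt(40) = 8*sqrt(10); 3*sqrt(360) = 18*sqrt(10); 5*sqrt(250) = 25*sqrt(10)
Combine: (-8 + 18 + 25)·sqrt(10) = 35*sqrt(10)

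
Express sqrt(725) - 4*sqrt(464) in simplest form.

-11*sqrt(29)

sqrt(725) = 5*sqrt(29); 4*sqrt(464) = 16*sqrt(29)
Combine: (5 - 16)·sqrt(29) = -11*sqrt(29)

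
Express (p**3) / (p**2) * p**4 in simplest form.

Quotient: p**1
Multiply by p**4: add exponents.

p**5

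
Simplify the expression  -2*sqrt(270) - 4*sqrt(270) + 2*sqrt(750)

-8*sqrt(30)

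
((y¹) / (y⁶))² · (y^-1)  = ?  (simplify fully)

y^(-11)

Inside the bracket: (y^-5)
Raise to the power 2: (y^-10)
Multiply by (y^-1): add exponents.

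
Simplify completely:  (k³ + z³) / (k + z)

Factor as (a+b)(a^2-ab+b^2) with a=k, b=z.

k² - k*z + z²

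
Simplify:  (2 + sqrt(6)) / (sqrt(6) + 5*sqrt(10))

(-3 - sqrt(6) + 5*sqrt(10) + 5*sqrt(15))/122

Multiply numerator and denominator by -5*sqrt(10) + sqrt(6).
Denominator becomes -244; numerator becomes -10*sqrt(15) - 10*sqrt(10) + 2*sqrt(6) + 6.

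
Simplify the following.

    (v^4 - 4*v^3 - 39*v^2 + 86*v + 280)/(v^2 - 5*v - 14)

v^2 + v - 20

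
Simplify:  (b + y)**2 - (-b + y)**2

Only the odd-power cross terms survive.

4*b*y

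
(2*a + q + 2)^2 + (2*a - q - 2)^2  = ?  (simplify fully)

Write as f((2*a),(q + 2)) + f((2*a),-(q + 2)) and expand.

8*a^2 + 2*q^2 + 8*q + 8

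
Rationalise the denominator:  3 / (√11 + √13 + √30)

Group as (√11 + √13) + √30; multiply by (√11 + √13) - √30, then rationalise the remaining surd.

(-3*√4290 - 9*√30 + 42*√13 + 48*√11)/268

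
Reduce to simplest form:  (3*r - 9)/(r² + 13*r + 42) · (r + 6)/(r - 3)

3/(r + 7)

Factor: 3*r - 9 = 3·(r - 3);  r² + 13*r + 42 = (r + 6)·(r + 7)
Cancel the common factors (r - 3), (r + 6).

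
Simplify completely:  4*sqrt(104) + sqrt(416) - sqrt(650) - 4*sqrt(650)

4*sqrt(104) = 8*sqrt(26); sqrt(416) = 4*sqrt(26); sqrt(650) = 5*sqrt(26); 4*sqrt(650) = 20*sqrt(26)
Combine: (8 + 4 - 5 - 20)·sqrt(26) = -13*sqrt(26)

-13*sqrt(26)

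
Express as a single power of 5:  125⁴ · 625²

125⁴ = 5^12; 625² = 5^8
Combine exponents: 5^20

5^20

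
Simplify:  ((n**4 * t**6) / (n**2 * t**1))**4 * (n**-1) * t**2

Inside the bracket: n**2 * t**5
Raise to the power 4: n**8 * t**20
Multiply by (n**-1) * t**2: add exponents.

n**7*t**22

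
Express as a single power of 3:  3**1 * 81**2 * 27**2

3**15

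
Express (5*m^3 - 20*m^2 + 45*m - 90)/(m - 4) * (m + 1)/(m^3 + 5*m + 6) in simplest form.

(5*m - 15)/(m - 4)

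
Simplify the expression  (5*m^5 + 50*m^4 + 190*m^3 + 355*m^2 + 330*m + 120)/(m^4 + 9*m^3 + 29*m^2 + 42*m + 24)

5*m + 5

Factor: 5*m^5 + 50*m^4 + 190*m^3 + 355*m^2 + 330*m + 120 = 5*(m^2 + 3*m + 3)*(m + 1)*(m + 2)*(m + 4);  m^4 + 9*m^3 + 29*m^2 + 42*m + 24 = (m^2 + 3*m + 3)*(m + 2)*(m + 4)
Cancel the common factors (m^2 + 3*m + 3), (m + 4), (m + 2).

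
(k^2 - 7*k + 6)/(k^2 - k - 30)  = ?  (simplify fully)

(k - 1)/(k + 5)

Factor: k^2 - 7*k + 6 = (k - 1)*(k - 6);  k^2 - k - 30 = (k + 5)*(k - 6)
Cancel the common factor (k - 6).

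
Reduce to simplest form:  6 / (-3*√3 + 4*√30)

(6*√3 + 8*√30)/151

Multiply numerator and denominator by 3*√3 + 4*√30.
Denominator becomes 453; numerator becomes 18*√3 + 24*√30.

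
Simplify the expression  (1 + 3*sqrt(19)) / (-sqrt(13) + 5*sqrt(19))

Multiply numerator and denominator by sqrt(13) + 5*sqrt(19).
Denominator becomes 462; numerator becomes sqrt(13) + 5*sqrt(19) + 3*sqrt(247) + 285.

(sqrt(13) + 5*sqrt(19) + 3*sqrt(247) + 285)/462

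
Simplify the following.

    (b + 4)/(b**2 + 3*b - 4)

Factor: b**2 + 3*b - 4 = (b - 1)*(b + 4)
Cancel the common factor (b + 4).

1/(b - 1)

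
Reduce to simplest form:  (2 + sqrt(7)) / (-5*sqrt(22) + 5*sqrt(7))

Multiply numerator and denominator by 5*sqrt(7) + 5*sqrt(22).
Denominator becomes -375; numerator becomes 10*sqrt(7) + 35 + 10*sqrt(22) + 5*sqrt(154).

(-sqrt(154) - 2*sqrt(22) - 7 - 2*sqrt(7))/75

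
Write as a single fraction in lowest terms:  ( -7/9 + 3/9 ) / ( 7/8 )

-32/63

Numerator: -7/9 + 3/9 = -4/9
Denominator: 7/8 = 7/8
Divide: (-4/9) · (8/7) = -32/63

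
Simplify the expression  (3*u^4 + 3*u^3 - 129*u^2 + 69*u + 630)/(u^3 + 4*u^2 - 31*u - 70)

3*u - 9

Factor: 3*u^4 + 3*u^3 - 129*u^2 + 69*u + 630 = 3*(u + 2)*(u - 3)*(u - 5)*(u + 7);  u^3 + 4*u^2 - 31*u - 70 = (u + 7)*(u + 2)*(u - 5)
Cancel the common factors (u + 2), (u + 7), (u - 5).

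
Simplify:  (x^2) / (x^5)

x^(-3)

Quotient: (x^-3)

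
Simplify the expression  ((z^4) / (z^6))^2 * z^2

z^(-2)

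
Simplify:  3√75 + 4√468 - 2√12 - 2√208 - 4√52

3√75 = 15*√3; 4√468 = 24*√13; 2√12 = 4*√3; 2√208 = 8*√13; 4√52 = 8*√13

11*√3 + 8*√13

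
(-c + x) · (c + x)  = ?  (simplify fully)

Telescope via difference of squares: (x+c)(x-c) = -c² + x².

-c² + x²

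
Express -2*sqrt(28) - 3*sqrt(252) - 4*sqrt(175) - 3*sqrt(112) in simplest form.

-54*sqrt(7)

2*sqrt(28) = 4*sqrt(7); 3*sqrt(252) = 18*sqrt(7); 4*sqrt(175) = 20*sqrt(7); 3*sqrt(112) = 12*sqrt(7)
Combine: (-4 - 18 - 20 - 12)·sqrt(7) = -54*sqrt(7)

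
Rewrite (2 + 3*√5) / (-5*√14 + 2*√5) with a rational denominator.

Multiply numerator and denominator by 2*√5 + 5*√14.
Denominator becomes -330; numerator becomes 4*√5 + 30 + 10*√14 + 15*√70.

(-15*√70 - 10*√14 - 30 - 4*√5)/330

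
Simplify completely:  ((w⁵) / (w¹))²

w⁸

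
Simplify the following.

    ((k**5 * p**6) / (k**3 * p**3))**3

Inside the bracket: k**2 * p**3
Raise to the power 3: k**6 * p**9

k**6*p**9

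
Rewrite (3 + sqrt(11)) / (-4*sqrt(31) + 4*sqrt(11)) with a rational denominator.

Multiply numerator and denominator by 4*sqrt(11) + 4*sqrt(31).
Denominator becomes -320; numerator becomes 12*sqrt(11) + 44 + 12*sqrt(31) + 4*sqrt(341).

(-sqrt(341) - 3*sqrt(31) - 11 - 3*sqrt(11))/80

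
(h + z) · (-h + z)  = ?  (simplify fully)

Pair the conjugate factors: (z+h)(z-h) = -h² + z².

-h² + z²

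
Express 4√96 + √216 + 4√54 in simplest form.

34*√6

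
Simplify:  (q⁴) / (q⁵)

Quotient: (q^-1)

1/q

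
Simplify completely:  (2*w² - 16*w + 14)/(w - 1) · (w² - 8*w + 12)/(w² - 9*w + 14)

Factor: 2*w² - 16*w + 14 = 2·(w - 1)·(w - 7);  w² - 8*w + 12 = (w - 6)·(w - 2);  w² - 9*w + 14 = (w - 7)·(w - 2)
Cancel the common factors (w - 7), (w - 2), (w - 1).

2*w - 12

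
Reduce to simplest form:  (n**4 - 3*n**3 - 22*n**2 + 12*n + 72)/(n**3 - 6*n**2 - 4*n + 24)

Factor: n**4 - 3*n**3 - 22*n**2 + 12*n + 72 = (n + 2)*(n - 6)*(n + 3)*(n - 2);  n**3 - 6*n**2 - 4*n + 24 = (n - 2)*(n - 6)*(n + 2)
Cancel the common factors (n - 6), (n - 2), (n + 2).

n + 3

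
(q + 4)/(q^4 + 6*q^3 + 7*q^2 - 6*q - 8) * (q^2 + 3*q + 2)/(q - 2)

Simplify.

1/(q^2 - 3*q + 2)

Factor: q^4 + 6*q^3 + 7*q^2 - 6*q - 8 = (q + 2)*(q + 4)*(q + 1)*(q - 1);  q^2 + 3*q + 2 = (q + 2)*(q + 1)
Cancel the common factors (q + 1), (q + 4), (q + 2).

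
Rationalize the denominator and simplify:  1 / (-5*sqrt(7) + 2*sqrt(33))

(-5*sqrt(7) - 2*sqrt(33))/43

Multiply numerator and denominator by 2*sqrt(33) + 5*sqrt(7).
Denominator becomes -43; numerator becomes 2*sqrt(33) + 5*sqrt(7).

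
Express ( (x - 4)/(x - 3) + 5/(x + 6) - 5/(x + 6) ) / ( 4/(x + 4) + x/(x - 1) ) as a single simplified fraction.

(x^3 - x^2 - 16*x + 16)/(x^3 + 5*x^2 - 28*x + 12)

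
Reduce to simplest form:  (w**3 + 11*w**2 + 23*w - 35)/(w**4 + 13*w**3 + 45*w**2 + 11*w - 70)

1/(w + 2)

Factor: w**3 + 11*w**2 + 23*w - 35 = (w + 5)*(w - 1)*(w + 7);  w**4 + 13*w**3 + 45*w**2 + 11*w - 70 = (w + 2)*(w + 5)*(w + 7)*(w - 1)
Cancel the common factors (w - 1), (w + 7), (w + 5).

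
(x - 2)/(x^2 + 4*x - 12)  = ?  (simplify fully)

Factor: x^2 + 4*x - 12 = (x - 2)*(x + 6)
Cancel the common factor (x - 2).

1/(x + 6)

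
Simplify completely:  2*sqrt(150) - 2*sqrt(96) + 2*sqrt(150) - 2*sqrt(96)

2*sqrt(150) = 10*sqrt(6); 2*sqrt(96) = 8*sqrt(6); 2*sqrt(150) = 10*sqrt(6); 2*sqrt(96) = 8*sqrt(6)
Combine: (10 - 8 + 10 - 8)·sqrt(6) = 4*sqrt(6)

4*sqrt(6)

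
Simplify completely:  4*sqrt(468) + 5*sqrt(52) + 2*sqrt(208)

42*sqrt(13)

4*sqrt(468) = 24*sqrt(13); 5*sqrt(52) = 10*sqrt(13); 2*sqrt(208) = 8*sqrt(13)
Combine: (24 + 10 + 8)·sqrt(13) = 42*sqrt(13)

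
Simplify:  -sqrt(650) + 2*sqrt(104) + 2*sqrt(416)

sqrt(650) = 5*sqrt(26); 2*sqrt(104) = 4*sqrt(26); 2*sqrt(416) = 8*sqrt(26)
Combine: (-5 + 4 + 8)·sqrt(26) = 7*sqrt(26)

7*sqrt(26)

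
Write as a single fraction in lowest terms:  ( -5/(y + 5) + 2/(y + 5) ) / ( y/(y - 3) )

(-3*y + 9)/(y**2 + 5*y)

Numerator: -5/(y + 5) + 2/(y + 5) = -3/(y + 5)
Denominator: y/(y - 3) = y/(y - 3)
Divide: (-3/(y + 5)) · ((y - 3)/y) = (-3*y + 9)/(y**2 + 5*y)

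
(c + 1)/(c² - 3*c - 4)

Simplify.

1/(c - 4)

Factor: c² - 3*c - 4 = (c + 1)·(c - 4)
Cancel the common factor (c + 1).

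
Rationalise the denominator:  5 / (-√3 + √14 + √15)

(-65*√3 + 5*√15 + 10*√14 + 15*√70)/82

Group as (√14 + √15) - √3; multiply by (√14 + √15) + √3, then rationalise the remaining surd.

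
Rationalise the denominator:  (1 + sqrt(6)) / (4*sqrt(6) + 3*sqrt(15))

(-24 - 4*sqrt(6) + 3*sqrt(15) + 9*sqrt(10))/39

Multiply numerator and denominator by -3*sqrt(15) + 4*sqrt(6).
Denominator becomes -39; numerator becomes -9*sqrt(10) - 3*sqrt(15) + 4*sqrt(6) + 24.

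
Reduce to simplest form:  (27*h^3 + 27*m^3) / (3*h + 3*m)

9*h^2 - 9*h*m + 9*m^2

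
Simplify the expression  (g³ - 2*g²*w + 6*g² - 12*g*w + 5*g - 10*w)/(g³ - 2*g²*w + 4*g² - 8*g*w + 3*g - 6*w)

(g + 5)/(g + 3)

Factor: g³ - 2*g²*w + 6*g² - 12*g*w + 5*g - 10*w = (g + 5)·(g + 1)·(g - 2*w);  g³ - 2*g²*w + 4*g² - 8*g*w + 3*g - 6*w = (g + 1)·(g + 3)·(g - 2*w)
Cancel the common factors (g + 1), (g - 2*w).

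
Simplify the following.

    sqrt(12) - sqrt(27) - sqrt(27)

-4*sqrt(3)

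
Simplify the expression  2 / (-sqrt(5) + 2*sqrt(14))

(2*sqrt(5) + 4*sqrt(14))/51

Multiply numerator and denominator by sqrt(5) + 2*sqrt(14).
Denominator becomes 51; numerator becomes 2*sqrt(5) + 4*sqrt(14).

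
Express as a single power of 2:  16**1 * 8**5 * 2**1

16**1 = 2**4; 8**5 = 2**15; 2**1 = 2**1
Combine exponents: 2**20

2**20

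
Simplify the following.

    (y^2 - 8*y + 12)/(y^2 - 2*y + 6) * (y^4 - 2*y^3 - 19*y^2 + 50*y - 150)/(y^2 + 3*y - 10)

Factor: y^2 - 8*y + 12 = (y - 2)*(y - 6);  y^4 - 2*y^3 - 19*y^2 + 50*y - 150 = (y + 5)*(y^2 - 2*y + 6)*(y - 5);  y^2 + 3*y - 10 = (y - 2)*(y + 5)
Cancel the common factors (y^2 - 2*y + 6), (y + 5), (y - 2).

y^2 - 11*y + 30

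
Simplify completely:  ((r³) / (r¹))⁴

r⁸

Inside the bracket: r²
Raise to the power 4: r⁸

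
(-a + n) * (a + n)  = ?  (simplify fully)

(n+a)(n-a) = -a^2 + n^2.

-a^2 + n^2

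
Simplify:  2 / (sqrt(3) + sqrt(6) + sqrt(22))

Group as (sqrt(3) + sqrt(6)) + sqrt(22); multiply by (sqrt(3) + sqrt(6)) - sqrt(22), then rationalise the remaining surd.

(-38*sqrt(6) - 50*sqrt(3) + 24*sqrt(11) + 26*sqrt(22))/97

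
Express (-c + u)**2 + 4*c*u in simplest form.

(c + u)**2

After expansion: c**2 + 2*c*u + u**2 — a perfect-square trinomial.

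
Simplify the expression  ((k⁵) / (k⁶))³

k^(-3)

Inside the bracket: (k^-1)
Raise to the power 3: (k^-3)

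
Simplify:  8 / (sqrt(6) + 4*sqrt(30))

Multiply numerator and denominator by -4*sqrt(30) + sqrt(6).
Denominator becomes -474; numerator becomes -32*sqrt(30) + 8*sqrt(6).

(-4*sqrt(6) + 16*sqrt(30))/237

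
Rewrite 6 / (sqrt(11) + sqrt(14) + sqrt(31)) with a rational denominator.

Group as (sqrt(11) + sqrt(31)) + sqrt(14); multiply by (sqrt(11) + sqrt(31)) - sqrt(14), then rationalise the remaining surd.

(-3*sqrt(4774) - 9*sqrt(31) + 42*sqrt(14) + 51*sqrt(11))/145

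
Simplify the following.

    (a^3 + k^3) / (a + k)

a^2 - a*k + k^2

Apply the sum-of-cubes factorisation and cancel (a + k).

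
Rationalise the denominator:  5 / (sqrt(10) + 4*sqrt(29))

Multiply numerator and denominator by -4*sqrt(29) + sqrt(10).
Denominator becomes -454; numerator becomes -20*sqrt(29) + 5*sqrt(10).

(-5*sqrt(10) + 20*sqrt(29))/454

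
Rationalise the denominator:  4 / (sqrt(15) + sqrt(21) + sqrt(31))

Group as (sqrt(15) + sqrt(31)) + sqrt(21); multiply by (sqrt(15) + sqrt(31)) - sqrt(21), then rationalise the remaining surd.

(-24*sqrt(1085) + 20*sqrt(31) + 100*sqrt(21) + 148*sqrt(15))/1235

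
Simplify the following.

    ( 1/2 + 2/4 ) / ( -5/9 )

-9/5

Numerator: 1/2 + 2/4 = 1
Denominator: -5/9 = -5/9
Divide: (1) · (-9/5) = -9/5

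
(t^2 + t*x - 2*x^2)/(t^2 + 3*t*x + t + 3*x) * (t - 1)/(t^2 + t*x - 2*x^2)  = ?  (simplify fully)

(t - 1)/(t^2 + 3*t*x + t + 3*x)

Factor: t^2 + t*x - 2*x^2 = (t + 2*x)*(t - x);  t^2 + 3*t*x + t + 3*x = (t + 1)*(t + 3*x);  t^2 + t*x - 2*x^2 = (t - x)*(t + 2*x)
Cancel the common factors (t + 2*x), (t - x).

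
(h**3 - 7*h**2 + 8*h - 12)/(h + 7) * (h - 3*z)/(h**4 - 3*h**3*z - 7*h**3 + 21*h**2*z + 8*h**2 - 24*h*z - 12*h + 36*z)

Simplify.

1/(h + 7)

Factor: h**3 - 7*h**2 + 8*h - 12 = (h**2 - h + 2)*(h - 6);  h**4 - 3*h**3*z - 7*h**3 + 21*h**2*z + 8*h**2 - 24*h*z - 12*h + 36*z = (h - 3*z)*(h**2 - h + 2)*(h - 6)
Cancel the common factors (h**2 - h + 2), (h - 3*z), (h - 6).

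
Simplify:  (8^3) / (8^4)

8^3 = 2^9; 8^4 = 2^12
Combine exponents: 2^(-3)

2^(-3)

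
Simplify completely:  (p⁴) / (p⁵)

1/p

Quotient: (p^-1)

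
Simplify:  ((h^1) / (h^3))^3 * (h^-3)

h^(-9)

Inside the bracket: (h^-2)
Raise to the power 3: (h^-6)
Multiply by (h^-3): add exponents.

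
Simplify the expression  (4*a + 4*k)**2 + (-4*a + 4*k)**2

Only the even-power cross terms survive.

32*a**2 + 32*k**2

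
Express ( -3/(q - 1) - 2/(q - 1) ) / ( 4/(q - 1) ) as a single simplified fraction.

-5/4

Numerator: -3/(q - 1) - 2/(q - 1) = -5/(q - 1)
Denominator: 4/(q - 1) = 4/(q - 1)
Divide: (-5/(q - 1)) · (q/4 - 1/4) = -5/4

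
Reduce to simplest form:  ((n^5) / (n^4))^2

n^2

Inside the bracket: n^1
Raise to the power 2: n^2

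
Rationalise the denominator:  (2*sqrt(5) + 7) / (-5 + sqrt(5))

(-45 - 17*sqrt(5))/20

Multiply numerator and denominator by -5 - sqrt(5).
Denominator becomes 20; numerator becomes -45 - 17*sqrt(5).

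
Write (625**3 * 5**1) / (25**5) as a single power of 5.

5**3

625**3 = 5**12; 5**1 = 5**1; 25**5 = 5**10
Combine exponents: 5**3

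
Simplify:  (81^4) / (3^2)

81^4 = 3^16; 3^2 = 3^2
Combine exponents: 3^14

3^14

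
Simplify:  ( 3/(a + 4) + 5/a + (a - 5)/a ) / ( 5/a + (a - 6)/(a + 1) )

Numerator: 3/(a + 4) + 5/a + (a - 5)/a = (a + 7)/(a + 4)
Denominator: 5/a + (a - 6)/(a + 1) = (a^2 - a + 5)/(a^2 + a)
Divide: ((a + 7)/(a + 4)) · ((a^2 + a)/(a^2 - a + 5)) = (a^3 + 8*a^2 + 7*a)/(a^3 + 3*a^2 + a + 20)

(a^3 + 8*a^2 + 7*a)/(a^3 + 3*a^2 + a + 20)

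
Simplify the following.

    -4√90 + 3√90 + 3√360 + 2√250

25*√10

4√90 = 12*√10; 3√90 = 9*√10; 3√360 = 18*√10; 2√250 = 10*√10
Combine: (-12 + 9 + 18 + 10)·√10 = 25*√10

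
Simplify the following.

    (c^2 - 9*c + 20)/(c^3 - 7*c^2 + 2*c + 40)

1/(c + 2)

Factor: c^2 - 9*c + 20 = (c - 4)*(c - 5);  c^3 - 7*c^2 + 2*c + 40 = (c - 5)*(c + 2)*(c - 4)
Cancel the common factors (c - 5), (c - 4).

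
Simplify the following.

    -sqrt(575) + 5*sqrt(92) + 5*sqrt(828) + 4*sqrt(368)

51*sqrt(23)

sqrt(575) = 5*sqrt(23); 5*sqrt(92) = 10*sqrt(23); 5*sqrt(828) = 30*sqrt(23); 4*sqrt(368) = 16*sqrt(23)
Combine: (-5 + 10 + 30 + 16)·sqrt(23) = 51*sqrt(23)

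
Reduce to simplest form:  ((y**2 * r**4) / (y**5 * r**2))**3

Inside the bracket: (y**-3) * r**2
Raise to the power 3: (y**-9) * r**6

r**6/y**9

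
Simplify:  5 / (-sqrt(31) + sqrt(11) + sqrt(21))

(-5*sqrt(31) + 105*sqrt(21) + 205*sqrt(11) + 10*sqrt(7161))/923

Group as (sqrt(11) + sqrt(21)) - sqrt(31); multiply by (sqrt(11) + sqrt(21)) + sqrt(31), then rationalise the remaining surd.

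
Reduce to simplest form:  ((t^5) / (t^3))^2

Inside the bracket: t^2
Raise to the power 2: t^4

t^4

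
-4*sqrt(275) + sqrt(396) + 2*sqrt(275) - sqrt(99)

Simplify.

4*sqrt(275) = 20*sqrt(11); sqrt(396) = 6*sqrt(11); 2*sqrt(275) = 10*sqrt(11); sqrt(99) = 3*sqrt(11)
Combine: (-20 + 6 + 10 - 3)·sqrt(11) = -7*sqrt(11)

-7*sqrt(11)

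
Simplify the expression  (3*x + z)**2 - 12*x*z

(3*x - z)**2

After expansion: 9*x**2 - 6*x*z + z**2 — a perfect-square trinomial.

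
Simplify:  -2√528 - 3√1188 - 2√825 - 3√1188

-54*√33

2√528 = 8*√33; 3√1188 = 18*√33; 2√825 = 10*√33; 3√1188 = 18*√33
Combine: (-8 - 18 - 10 - 18)·√33 = -54*√33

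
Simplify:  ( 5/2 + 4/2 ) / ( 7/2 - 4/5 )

Numerator: 5/2 + 4/2 = 9/2
Denominator: 7/2 - 4/5 = 27/10
Divide: (9/2) · (10/27) = 5/3

5/3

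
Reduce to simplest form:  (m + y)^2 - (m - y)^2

4*m*y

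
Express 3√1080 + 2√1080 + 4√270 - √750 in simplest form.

3√1080 = 18*√30; 2√1080 = 12*√30; 4√270 = 12*√30; √750 = 5*√30
Combine: (18 + 12 + 12 - 5)·√30 = 37*√30

37*√30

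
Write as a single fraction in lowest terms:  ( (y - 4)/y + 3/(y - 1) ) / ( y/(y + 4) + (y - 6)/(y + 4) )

Numerator: (y - 4)/y + 3/(y - 1) = (y^2 - 2*y + 4)/(y^2 - y)
Denominator: y/(y + 4) + (y - 6)/(y + 4) = (2*y - 6)/(y + 4)
Divide: ((y^2 - 2*y + 4)/(y^2 - y)) · ((y + 4)/(2*y - 6)) = (y^3 + 2*y^2 - 4*y + 16)/(2*y^3 - 8*y^2 + 6*y)

(y^3 + 2*y^2 - 4*y + 16)/(2*y^3 - 8*y^2 + 6*y)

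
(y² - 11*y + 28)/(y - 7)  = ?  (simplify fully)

y - 4

Factor: y² - 11*y + 28 = (y - 4)·(y - 7)
Cancel the common factor (y - 7).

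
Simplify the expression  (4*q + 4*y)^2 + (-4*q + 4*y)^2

Write as f((4*y),(4*q)) + f((4*y),-(4*q)) and expand.

32*q^2 + 32*y^2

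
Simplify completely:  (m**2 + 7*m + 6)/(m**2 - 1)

Factor: m**2 + 7*m + 6 = (m + 1)*(m + 6);  m**2 - 1 = (m - 1)*(m + 1)
Cancel the common factor (m + 1).

(m + 6)/(m - 1)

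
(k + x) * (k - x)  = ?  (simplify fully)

Telescope via difference of squares: (k+x)(k-x) = k^2 - x^2.

k^2 - x^2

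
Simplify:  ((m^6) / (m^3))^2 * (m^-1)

m^5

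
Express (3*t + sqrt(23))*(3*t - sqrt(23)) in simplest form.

9*t**2 - 23

(3*t)**2 - (sqrt(23))**2 = 9*t**2 - 23.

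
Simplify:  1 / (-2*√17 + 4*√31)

(√17 + 2*√31)/214

Multiply numerator and denominator by 2*√17 + 4*√31.
Denominator becomes 428; numerator becomes 2*√17 + 4*√31.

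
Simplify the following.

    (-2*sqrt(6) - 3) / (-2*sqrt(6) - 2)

Multiply numerator and denominator by -2 + 2*sqrt(6).
Denominator becomes -20; numerator becomes -18 - 2*sqrt(6).

(sqrt(6) + 9)/10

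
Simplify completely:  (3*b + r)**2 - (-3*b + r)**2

Write as f(r,(3*b)) - f(r,-(3*b)) and expand.

12*b*r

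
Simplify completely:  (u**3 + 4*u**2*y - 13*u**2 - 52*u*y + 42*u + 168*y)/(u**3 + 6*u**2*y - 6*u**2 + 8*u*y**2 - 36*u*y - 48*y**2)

(u - 7)/(u + 2*y)

Factor: u**3 + 4*u**2*y - 13*u**2 - 52*u*y + 42*u + 168*y = (u - 7)*(u - 6)*(u + 4*y);  u**3 + 6*u**2*y - 6*u**2 + 8*u*y**2 - 36*u*y - 48*y**2 = (u - 6)*(u + 4*y)*(u + 2*y)
Cancel the common factors (u - 6), (u + 4*y).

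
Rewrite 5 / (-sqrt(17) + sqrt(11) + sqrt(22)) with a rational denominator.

(-40*sqrt(17) + 15*sqrt(22) + 70*sqrt(11) + 55*sqrt(34))/356

Group as (sqrt(11) + sqrt(22)) - sqrt(17); multiply by (sqrt(11) + sqrt(22)) + sqrt(17), then rationalise the remaining surd.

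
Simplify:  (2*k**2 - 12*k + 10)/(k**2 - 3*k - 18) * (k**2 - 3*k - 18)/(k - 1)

Factor: 2*k**2 - 12*k + 10 = 2*(k - 1)*(k - 5);  k**2 - 3*k - 18 = (k - 6)*(k + 3);  k**2 - 3*k - 18 = (k - 6)*(k + 3)
Cancel the common factors (k + 3), (k - 6), (k - 1).

2*k - 10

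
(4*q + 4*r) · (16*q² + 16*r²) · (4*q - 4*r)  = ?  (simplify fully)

256*q⁴ - 256*r⁴

((4*q)+(4*r))((4*q)-(4*r)) = 16*q² - 16*r²; continue pairing.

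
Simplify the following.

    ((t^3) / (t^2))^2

t^2

Inside the bracket: t^1
Raise to the power 2: t^2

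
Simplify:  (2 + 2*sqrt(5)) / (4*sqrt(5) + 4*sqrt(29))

(-5 - sqrt(5) + sqrt(29) + sqrt(145))/48

Multiply numerator and denominator by -4*sqrt(29) + 4*sqrt(5).
Denominator becomes -384; numerator becomes -8*sqrt(145) - 8*sqrt(29) + 8*sqrt(5) + 40.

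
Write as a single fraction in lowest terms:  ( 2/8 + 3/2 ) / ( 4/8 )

7/2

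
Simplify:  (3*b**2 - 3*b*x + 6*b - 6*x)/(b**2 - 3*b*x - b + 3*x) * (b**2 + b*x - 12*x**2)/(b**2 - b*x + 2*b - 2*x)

Factor: 3*b**2 - 3*b*x + 6*b - 6*x = 3*(b + 2)*(b - x);  b**2 - 3*b*x - b + 3*x = (b - 1)*(b - 3*x);  b**2 + b*x - 12*x**2 = (b - 3*x)*(b + 4*x);  b**2 - b*x + 2*b - 2*x = (b - x)*(b + 2)
Cancel the common factors (b - x), (b + 2), (b - 3*x).

(3*b + 12*x)/(b - 1)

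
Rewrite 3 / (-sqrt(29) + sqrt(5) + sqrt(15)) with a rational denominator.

Group as (sqrt(5) + sqrt(15)) - sqrt(29); multiply by (sqrt(5) + sqrt(15)) + sqrt(29), then rationalise the remaining surd.

(9*sqrt(29) + 19*sqrt(15) + 39*sqrt(5) + 10*sqrt(87))/73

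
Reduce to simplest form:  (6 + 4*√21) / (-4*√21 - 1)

(-66 - 4*√21)/67

Multiply numerator and denominator by -1 + 4*√21.
Denominator becomes -335; numerator becomes 20*√21 + 330.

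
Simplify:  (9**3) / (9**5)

9**3 = 3**6; 9**5 = 3**10
Combine exponents: 3**(-4)

3**(-4)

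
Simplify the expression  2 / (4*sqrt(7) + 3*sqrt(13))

Multiply numerator and denominator by -3*sqrt(13) + 4*sqrt(7).
Denominator becomes -5; numerator becomes -6*sqrt(13) + 8*sqrt(7).

(-8*sqrt(7) + 6*sqrt(13))/5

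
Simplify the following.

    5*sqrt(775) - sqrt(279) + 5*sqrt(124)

32*sqrt(31)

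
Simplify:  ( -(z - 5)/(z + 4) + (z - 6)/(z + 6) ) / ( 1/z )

(-3*z^2 + 6*z)/(z^2 + 10*z + 24)

Numerator: -(z - 5)/(z + 4) + (z - 6)/(z + 6) = (-3*z + 6)/(z^2 + 10*z + 24)
Denominator: 1/z = 1/z
Divide: ((-3*z + 6)/(z^2 + 10*z + 24)) · (z) = (-3*z^2 + 6*z)/(z^2 + 10*z + 24)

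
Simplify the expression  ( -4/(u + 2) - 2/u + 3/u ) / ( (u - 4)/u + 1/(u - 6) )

Numerator: -4/(u + 2) - 2/u + 3/u = (-3*u + 2)/(u² + 2*u)
Denominator: (u - 4)/u + 1/(u - 6) = (u² - 9*u + 24)/(u² - 6*u)
Divide: ((-3*u + 2)/(u² + 2*u)) · ((u² - 6*u)/(u² - 9*u + 24)) = (-3*u² + 20*u - 12)/(u³ - 7*u² + 6*u + 48)

(-3*u² + 20*u - 12)/(u³ - 7*u² + 6*u + 48)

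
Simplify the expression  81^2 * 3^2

3^10

81^2 = 3^8; 3^2 = 3^2
Combine exponents: 3^10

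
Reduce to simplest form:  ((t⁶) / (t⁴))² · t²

Inside the bracket: t²
Raise to the power 2: t⁴
Multiply by t²: add exponents.

t⁶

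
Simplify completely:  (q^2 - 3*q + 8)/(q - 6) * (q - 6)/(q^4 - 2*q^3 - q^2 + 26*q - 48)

Factor: q^4 - 2*q^3 - q^2 + 26*q - 48 = (q - 2)*(q^2 - 3*q + 8)*(q + 3)
Cancel the common factors (q^2 - 3*q + 8), (q - 6).

1/(q^2 + q - 6)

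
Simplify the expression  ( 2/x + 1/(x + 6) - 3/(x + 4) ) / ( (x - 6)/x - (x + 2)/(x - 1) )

(-2*x² - 14*x + 16)/(3*x³ + 28*x² + 52*x - 48)

Numerator: 2/x + 1/(x + 6) - 3/(x + 4) = (6*x + 48)/(x³ + 10*x² + 24*x)
Denominator: (x - 6)/x - (x + 2)/(x - 1) = (-9*x + 6)/(x² - x)
Divide: ((6*x + 48)/(x³ + 10*x² + 24*x)) · ((x² - x)/(-9*x + 6)) = (-2*x² - 14*x + 16)/(3*x³ + 28*x² + 52*x - 48)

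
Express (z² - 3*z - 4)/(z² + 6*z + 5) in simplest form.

(z - 4)/(z + 5)

Factor: z² - 3*z - 4 = (z + 1)·(z - 4);  z² + 6*z + 5 = (z + 1)·(z + 5)
Cancel the common factor (z + 1).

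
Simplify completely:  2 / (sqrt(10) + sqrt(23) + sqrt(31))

(-sqrt(7130) + sqrt(31) + 9*sqrt(23) + 22*sqrt(10))/229

Group as (sqrt(23) + sqrt(31)) + sqrt(10); multiply by (sqrt(23) + sqrt(31)) - sqrt(10), then rationalise the remaining surd.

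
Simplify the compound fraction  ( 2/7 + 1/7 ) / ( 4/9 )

27/28

Numerator: 2/7 + 1/7 = 3/7
Denominator: 4/9 = 4/9
Divide: (3/7) · (9/4) = 27/28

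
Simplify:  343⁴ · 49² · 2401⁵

343⁴ = 7^12; 49² = 7^4; 2401⁵ = 7^20
Combine exponents: 7^36

7^36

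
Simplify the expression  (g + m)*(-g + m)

-g^2 + m^2

(m)^2 - (g)^2 = -g^2 + m^2.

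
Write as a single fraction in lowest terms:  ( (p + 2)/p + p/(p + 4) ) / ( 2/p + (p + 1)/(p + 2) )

Numerator: (p + 2)/p + p/(p + 4) = (2*p^2 + 6*p + 8)/(p^2 + 4*p)
Denominator: 2/p + (p + 1)/(p + 2) = (p^2 + 3*p + 4)/(p^2 + 2*p)
Divide: ((2*p^2 + 6*p + 8)/(p^2 + 4*p)) · ((p^2 + 2*p)/(p^2 + 3*p + 4)) = (2*p + 4)/(p + 4)

(2*p + 4)/(p + 4)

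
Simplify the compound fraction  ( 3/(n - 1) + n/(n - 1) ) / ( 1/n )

(n^2 + 3*n)/(n - 1)

Numerator: 3/(n - 1) + n/(n - 1) = (n + 3)/(n - 1)
Denominator: 1/n = 1/n
Divide: ((n + 3)/(n - 1)) · (n) = (n^2 + 3*n)/(n - 1)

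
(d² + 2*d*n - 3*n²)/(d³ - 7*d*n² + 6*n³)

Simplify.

Factor: d² + 2*d*n - 3*n² = (d + 3*n)·(d - n);  d³ - 7*d*n² + 6*n³ = (d - 2*n)·(d + 3*n)·(d - n)
Cancel the common factors (d + 3*n), (d - n).

1/(d - 2*n)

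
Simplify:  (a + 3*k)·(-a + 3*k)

Difference of squares with P = 3*k, Q = a.

-a² + 9*k²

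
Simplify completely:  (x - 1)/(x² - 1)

Factor: x² - 1 = (x - 1)·(x + 1)
Cancel the common factor (x - 1).

1/(x + 1)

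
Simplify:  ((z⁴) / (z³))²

Inside the bracket: z¹
Raise to the power 2: z²

z²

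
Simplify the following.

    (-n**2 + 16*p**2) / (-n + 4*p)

n + 4*p

-n**2 + 16*p**2 factors as (-n + 4*p)*(n + 4*p).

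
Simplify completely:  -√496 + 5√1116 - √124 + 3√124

√496 = 4*√31; 5√1116 = 30*√31; √124 = 2*√31; 3√124 = 6*√31
Combine: (-4 + 30 - 2 + 6)·√31 = 30*√31

30*√31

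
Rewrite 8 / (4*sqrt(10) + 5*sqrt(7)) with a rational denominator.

Multiply numerator and denominator by -5*sqrt(7) + 4*sqrt(10).
Denominator becomes -15; numerator becomes -40*sqrt(7) + 32*sqrt(10).

(-32*sqrt(10) + 40*sqrt(7))/15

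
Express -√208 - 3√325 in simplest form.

√208 = 4*√13; 3√325 = 15*√13
Combine: (-4 - 15)·√13 = -19*√13

-19*√13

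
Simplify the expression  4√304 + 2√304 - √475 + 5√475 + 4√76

52*√19

4√304 = 16*√19; 2√304 = 8*√19; √475 = 5*√19; 5√475 = 25*√19; 4√76 = 8*√19
Combine: (16 + 8 - 5 + 25 + 8)·√19 = 52*√19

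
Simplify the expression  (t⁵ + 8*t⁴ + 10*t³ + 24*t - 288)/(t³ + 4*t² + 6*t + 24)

Factor: t⁵ + 8*t⁴ + 10*t³ + 24*t - 288 = (t + 4)·(t² + 6)·(t - 2)·(t + 6);  t³ + 4*t² + 6*t + 24 = (t² + 6)·(t + 4)
Cancel the common factors (t² + 6), (t + 4).

t² + 4*t - 12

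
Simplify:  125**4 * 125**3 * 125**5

125**4 = 5**12; 125**3 = 5**9; 125**5 = 5**15
Combine exponents: 5**36

5**36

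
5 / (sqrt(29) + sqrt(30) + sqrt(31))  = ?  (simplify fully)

Group as (sqrt(30) + sqrt(31)) + sqrt(29); multiply by (sqrt(30) + sqrt(31)) - sqrt(29), then rationalise the remaining surd.

(-5*sqrt(26970) + 70*sqrt(31) + 75*sqrt(30) + 80*sqrt(29))/1348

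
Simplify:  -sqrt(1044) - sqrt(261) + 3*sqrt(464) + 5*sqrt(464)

23*sqrt(29)

sqrt(1044) = 6*sqrt(29); sqrt(261) = 3*sqrt(29); 3*sqrt(464) = 12*sqrt(29); 5*sqrt(464) = 20*sqrt(29)
Combine: (-6 - 3 + 12 + 20)·sqrt(29) = 23*sqrt(29)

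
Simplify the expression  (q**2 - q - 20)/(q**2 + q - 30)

Factor: q**2 - q - 20 = (q - 5)*(q + 4);  q**2 + q - 30 = (q - 5)*(q + 6)
Cancel the common factor (q - 5).

(q + 4)/(q + 6)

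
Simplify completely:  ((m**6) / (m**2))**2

m**8

Inside the bracket: m**4
Raise to the power 2: m**8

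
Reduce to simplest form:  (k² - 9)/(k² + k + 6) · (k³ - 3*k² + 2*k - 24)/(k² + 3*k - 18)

Factor: k² - 9 = (k - 3)·(k + 3);  k³ - 3*k² + 2*k - 24 = (k - 4)·(k² + k + 6);  k² + 3*k - 18 = (k - 3)·(k + 6)
Cancel the common factors (k² + k + 6), (k - 3).

(k² - k - 12)/(k + 6)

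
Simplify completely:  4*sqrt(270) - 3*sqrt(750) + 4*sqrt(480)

4*sqrt(270) = 12*sqrt(30); 3*sqrt(750) = 15*sqrt(30); 4*sqrt(480) = 16*sqrt(30)
Combine: (12 - 15 + 16)·sqrt(30) = 13*sqrt(30)

13*sqrt(30)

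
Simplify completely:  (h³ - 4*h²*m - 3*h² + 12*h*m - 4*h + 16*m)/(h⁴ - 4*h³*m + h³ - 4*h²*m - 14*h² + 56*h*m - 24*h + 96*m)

(h + 1)/(h² + 5*h + 6)

Factor: h³ - 4*h²*m - 3*h² + 12*h*m - 4*h + 16*m = (h + 1)·(h - 4)·(h - 4*m);  h⁴ - 4*h³*m + h³ - 4*h²*m - 14*h² + 56*h*m - 24*h + 96*m = (h + 2)·(h - 4*m)·(h - 4)·(h + 3)
Cancel the common factors (h - 4*m), (h - 4).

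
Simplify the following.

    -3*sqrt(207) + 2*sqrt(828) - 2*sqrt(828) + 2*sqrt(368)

-sqrt(23)

3*sqrt(207) = 9*sqrt(23); 2*sqrt(828) = 12*sqrt(23); 2*sqrt(828) = 12*sqrt(23); 2*sqrt(368) = 8*sqrt(23)
Combine: (-9 + 12 - 12 + 8)·sqrt(23) = -sqrt(23)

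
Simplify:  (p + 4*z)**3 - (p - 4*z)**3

24*p**2*z + 128*z**3

Write as f(p,(4*z)) - f(p,-(4*z)) and expand.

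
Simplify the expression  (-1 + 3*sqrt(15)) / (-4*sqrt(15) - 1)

(-181 + 7*sqrt(15))/239

Multiply numerator and denominator by -1 + 4*sqrt(15).
Denominator becomes -239; numerator becomes -7*sqrt(15) + 181.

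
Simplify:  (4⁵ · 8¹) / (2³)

4⁵ = 2^10; 8¹ = 2^3; 2³ = 2^3
Combine exponents: 2^10

2^10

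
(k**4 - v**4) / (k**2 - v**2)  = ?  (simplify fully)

Factor k**4 - v**4 and cancel (k**2 - v**2).

k**2 + v**2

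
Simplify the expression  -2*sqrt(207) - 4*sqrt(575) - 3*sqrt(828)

-44*sqrt(23)

2*sqrt(207) = 6*sqrt(23); 4*sqrt(575) = 20*sqrt(23); 3*sqrt(828) = 18*sqrt(23)
Combine: (-6 - 20 - 18)·sqrt(23) = -44*sqrt(23)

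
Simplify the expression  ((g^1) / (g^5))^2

Inside the bracket: (g^-4)
Raise to the power 2: (g^-8)

g^(-8)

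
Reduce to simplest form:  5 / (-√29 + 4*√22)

Multiply numerator and denominator by √29 + 4*√22.
Denominator becomes 323; numerator becomes 5*√29 + 20*√22.

(5*√29 + 20*√22)/323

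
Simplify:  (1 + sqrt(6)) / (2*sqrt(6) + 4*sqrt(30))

(-6 - sqrt(6) + 2*sqrt(30) + 12*sqrt(5))/228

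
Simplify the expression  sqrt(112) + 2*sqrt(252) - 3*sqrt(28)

10*sqrt(7)

sqrt(112) = 4*sqrt(7); 2*sqrt(252) = 12*sqrt(7); 3*sqrt(28) = 6*sqrt(7)
Combine: (4 + 12 - 6)·sqrt(7) = 10*sqrt(7)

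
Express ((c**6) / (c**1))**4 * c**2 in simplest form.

Inside the bracket: c**5
Raise to the power 4: c**20
Multiply by c**2: add exponents.

c**22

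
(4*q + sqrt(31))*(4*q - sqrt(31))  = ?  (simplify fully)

Difference of squares with P = 4*q, Q = sqrt(31).

16*q^2 - 31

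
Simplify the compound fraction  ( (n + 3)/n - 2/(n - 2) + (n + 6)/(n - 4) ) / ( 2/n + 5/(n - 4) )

Numerator: (n + 3)/n - 2/(n - 2) + (n + 6)/(n - 4) = (2*n³ - n² - 14*n + 24)/(n³ - 6*n² + 8*n)
Denominator: 2/n + 5/(n - 4) = (7*n - 8)/(n² - 4*n)
Divide: ((2*n³ - n² - 14*n + 24)/(n³ - 6*n² + 8*n)) · ((n² - 4*n)/(7*n - 8)) = (2*n³ - n² - 14*n + 24)/(7*n² - 22*n + 16)

(2*n³ - n² - 14*n + 24)/(7*n² - 22*n + 16)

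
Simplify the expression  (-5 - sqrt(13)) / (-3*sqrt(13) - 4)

Multiply numerator and denominator by -4 + 3*sqrt(13).
Denominator becomes -101; numerator becomes -11*sqrt(13) - 19.

(19 + 11*sqrt(13))/101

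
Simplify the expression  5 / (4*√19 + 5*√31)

Multiply numerator and denominator by -4*√19 + 5*√31.
Denominator becomes 471; numerator becomes -20*√19 + 25*√31.

(-20*√19 + 25*√31)/471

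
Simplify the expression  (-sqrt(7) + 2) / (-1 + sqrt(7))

Multiply numerator and denominator by -sqrt(7) - 1.
Denominator becomes -6; numerator becomes -sqrt(7) + 5.

(-5 + sqrt(7))/6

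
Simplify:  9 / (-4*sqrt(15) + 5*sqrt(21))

(12*sqrt(15) + 15*sqrt(21))/95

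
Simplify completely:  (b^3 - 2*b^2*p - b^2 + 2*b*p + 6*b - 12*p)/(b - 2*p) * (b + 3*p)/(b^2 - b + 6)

Factor: b^3 - 2*b^2*p - b^2 + 2*b*p + 6*b - 12*p = (b - 2*p)*(b^2 - b + 6)
Cancel the common factors (b^2 - b + 6), (b - 2*p).

b + 3*p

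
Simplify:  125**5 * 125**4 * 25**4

125**5 = 5**15; 125**4 = 5**12; 25**4 = 5**8
Combine exponents: 5**35

5**35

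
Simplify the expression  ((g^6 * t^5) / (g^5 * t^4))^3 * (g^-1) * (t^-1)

Inside the bracket: g^1 * t^1
Raise to the power 3: g^3 * t^3
Multiply by (g^-1) * (t^-1): add exponents.

g^2*t^2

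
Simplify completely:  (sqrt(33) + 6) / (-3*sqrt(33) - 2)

Multiply numerator and denominator by -2 + 3*sqrt(33).
Denominator becomes -293; numerator becomes 87 + 16*sqrt(33).

(-16*sqrt(33) - 87)/293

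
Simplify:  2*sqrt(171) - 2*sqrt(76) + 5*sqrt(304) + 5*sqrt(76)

2*sqrt(171) = 6*sqrt(19); 2*sqrt(76) = 4*sqrt(19); 5*sqrt(304) = 20*sqrt(19); 5*sqrt(76) = 10*sqrt(19)
Combine: (6 - 4 + 20 + 10)·sqrt(19) = 32*sqrt(19)

32*sqrt(19)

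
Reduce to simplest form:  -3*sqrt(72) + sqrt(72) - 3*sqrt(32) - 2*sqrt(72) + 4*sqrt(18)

3*sqrt(72) = 18*sqrt(2); sqrt(72) = 6*sqrt(2); 3*sqrt(32) = 12*sqrt(2); 2*sqrt(72) = 12*sqrt(2); 4*sqrt(18) = 12*sqrt(2)
Combine: (-18 + 6 - 12 - 12 + 12)·sqrt(2) = -24*sqrt(2)

-24*sqrt(2)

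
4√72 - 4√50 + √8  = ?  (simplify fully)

6*√2

4√72 = 24*√2; 4√50 = 20*√2; √8 = 2*√2
Combine: (24 - 20 + 2)·√2 = 6*√2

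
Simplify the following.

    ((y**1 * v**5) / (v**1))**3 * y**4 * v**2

Inside the bracket: y**1 * v**4
Raise to the power 3: y**3 * v**12
Multiply by y**4 * v**2: add exponents.

v**14*y**7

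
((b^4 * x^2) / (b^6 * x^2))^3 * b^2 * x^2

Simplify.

x^2/b^4

Inside the bracket: (b^-2)
Raise to the power 3: (b^-6)
Multiply by b^2 * x^2: add exponents.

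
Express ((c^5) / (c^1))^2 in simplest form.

c^8

Inside the bracket: c^4
Raise to the power 2: c^8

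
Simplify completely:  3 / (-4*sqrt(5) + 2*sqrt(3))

(-6*sqrt(5) - 3*sqrt(3))/34

Multiply numerator and denominator by 2*sqrt(3) + 4*sqrt(5).
Denominator becomes -68; numerator becomes 6*sqrt(3) + 12*sqrt(5).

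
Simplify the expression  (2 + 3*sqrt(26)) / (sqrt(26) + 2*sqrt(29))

Multiply numerator and denominator by -2*sqrt(29) + sqrt(26).
Denominator becomes -90; numerator becomes -6*sqrt(754) - 4*sqrt(29) + 2*sqrt(26) + 78.

(-39 - sqrt(26) + 2*sqrt(29) + 3*sqrt(754))/45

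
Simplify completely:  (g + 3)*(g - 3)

Difference of squares with P = g, Q = 3.

g^2 - 9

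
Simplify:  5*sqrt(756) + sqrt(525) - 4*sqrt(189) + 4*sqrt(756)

5*sqrt(756) = 30*sqrt(21); sqrt(525) = 5*sqrt(21); 4*sqrt(189) = 12*sqrt(21); 4*sqrt(756) = 24*sqrt(21)
Combine: (30 + 5 - 12 + 24)·sqrt(21) = 47*sqrt(21)

47*sqrt(21)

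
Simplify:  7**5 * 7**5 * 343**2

7**16

7**5 = 7**5; 7**5 = 7**5; 343**2 = 7**6
Combine exponents: 7**16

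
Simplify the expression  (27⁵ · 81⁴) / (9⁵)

27⁵ = 3^15; 81⁴ = 3^16; 9⁵ = 3^10
Combine exponents: 3^21

3^21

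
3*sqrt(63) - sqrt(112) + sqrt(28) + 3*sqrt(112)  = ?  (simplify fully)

3*sqrt(63) = 9*sqrt(7); sqrt(112) = 4*sqrt(7); sqrt(28) = 2*sqrt(7); 3*sqrt(112) = 12*sqrt(7)
Combine: (9 - 4 + 2 + 12)·sqrt(7) = 19*sqrt(7)

19*sqrt(7)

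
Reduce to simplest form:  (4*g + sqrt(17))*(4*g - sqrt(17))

16*g**2 - 17

(4*g)**2 - (sqrt(17))**2 = 16*g**2 - 17.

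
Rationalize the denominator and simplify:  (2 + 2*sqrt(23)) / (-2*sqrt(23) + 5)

(-102 - 14*sqrt(23))/67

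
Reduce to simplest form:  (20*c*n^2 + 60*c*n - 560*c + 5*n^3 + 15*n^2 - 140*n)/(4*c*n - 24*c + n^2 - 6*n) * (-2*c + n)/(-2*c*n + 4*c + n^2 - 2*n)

(5*n^2 + 15*n - 140)/(n^2 - 8*n + 12)

Factor: 20*c*n^2 + 60*c*n - 560*c + 5*n^3 + 15*n^2 - 140*n = 5*(n - 4)*(n + 7)*(4*c + n);  4*c*n - 24*c + n^2 - 6*n = (4*c + n)*(n - 6);  -2*c*n + 4*c + n^2 - 2*n = (-2*c + n)*(n - 2)
Cancel the common factors (4*c + n), (-2*c + n).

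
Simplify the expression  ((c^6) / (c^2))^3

Inside the bracket: c^4
Raise to the power 3: c^12

c^12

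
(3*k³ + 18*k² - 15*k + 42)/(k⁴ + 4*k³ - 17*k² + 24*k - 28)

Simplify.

Factor: 3*k³ + 18*k² - 15*k + 42 = 3·(k + 7)·(k² - k + 2);  k⁴ + 4*k³ - 17*k² + 24*k - 28 = (k - 2)·(k² - k + 2)·(k + 7)
Cancel the common factors (k² - k + 2), (k + 7).

3/(k - 2)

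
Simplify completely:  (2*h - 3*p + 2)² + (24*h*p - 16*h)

(2*h + 3*p - 2)²

After expansion: 4*h² + 12*h*p - 8*h + 9*p² - 12*p + 4 — a perfect-square trinomial.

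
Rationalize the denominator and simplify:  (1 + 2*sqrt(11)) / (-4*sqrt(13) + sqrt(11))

(-8*sqrt(143) - 22 - 4*sqrt(13) - sqrt(11))/197

Multiply numerator and denominator by sqrt(11) + 4*sqrt(13).
Denominator becomes -197; numerator becomes sqrt(11) + 4*sqrt(13) + 22 + 8*sqrt(143).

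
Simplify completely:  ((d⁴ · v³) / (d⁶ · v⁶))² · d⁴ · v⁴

Inside the bracket: (d^-2) · (v^-3)
Raise to the power 2: (d^-4) · (v^-6)
Multiply by d⁴ · v⁴: add exponents.

v^(-2)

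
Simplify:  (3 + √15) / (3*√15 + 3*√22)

(-15 - 3*√15 + 3*√22 + √330)/21

Multiply numerator and denominator by -3*√22 + 3*√15.
Denominator becomes -63; numerator becomes -3*√330 - 9*√22 + 9*√15 + 45.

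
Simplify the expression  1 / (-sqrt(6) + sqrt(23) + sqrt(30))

Group as (sqrt(23) + sqrt(30)) - sqrt(6); multiply by (sqrt(23) + sqrt(30)) + sqrt(6), then rationalise the remaining surd.

(-47*sqrt(6) - sqrt(30) + 13*sqrt(23) + 12*sqrt(115))/551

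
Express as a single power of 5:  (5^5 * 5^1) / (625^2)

5^(-2)

5^5 = 5^5; 5^1 = 5^1; 625^2 = 5^8
Combine exponents: 5^(-2)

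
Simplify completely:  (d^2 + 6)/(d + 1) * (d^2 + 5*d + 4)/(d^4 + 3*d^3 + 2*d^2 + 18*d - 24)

1/(d - 1)

Factor: d^2 + 5*d + 4 = (d + 4)*(d + 1);  d^4 + 3*d^3 + 2*d^2 + 18*d - 24 = (d + 4)*(d - 1)*(d^2 + 6)
Cancel the common factors (d^2 + 6), (d + 1), (d + 4).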